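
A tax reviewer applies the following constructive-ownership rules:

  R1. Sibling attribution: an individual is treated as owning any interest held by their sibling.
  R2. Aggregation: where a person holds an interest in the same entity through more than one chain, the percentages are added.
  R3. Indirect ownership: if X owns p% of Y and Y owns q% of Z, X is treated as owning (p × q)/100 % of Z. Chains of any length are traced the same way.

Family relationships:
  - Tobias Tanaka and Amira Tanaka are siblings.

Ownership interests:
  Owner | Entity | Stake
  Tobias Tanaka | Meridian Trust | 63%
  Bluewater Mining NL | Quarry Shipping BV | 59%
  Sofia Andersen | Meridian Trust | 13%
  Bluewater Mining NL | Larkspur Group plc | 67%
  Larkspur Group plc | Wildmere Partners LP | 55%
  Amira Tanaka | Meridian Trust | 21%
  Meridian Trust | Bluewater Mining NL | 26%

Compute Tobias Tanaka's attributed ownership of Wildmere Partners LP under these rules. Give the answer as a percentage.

By sibling attribution (R1), Tobias Tanaka is treated as also owning Amira Tanaka's interest in Meridian Trust, giving 63% + 21% = 84%.
Chain via Meridian Trust → Bluewater Mining NL → Larkspur Group plc (R3): 84% × 26% × 67% × 55% = 8.04804% of Wildmere Partners LP.

8.04804%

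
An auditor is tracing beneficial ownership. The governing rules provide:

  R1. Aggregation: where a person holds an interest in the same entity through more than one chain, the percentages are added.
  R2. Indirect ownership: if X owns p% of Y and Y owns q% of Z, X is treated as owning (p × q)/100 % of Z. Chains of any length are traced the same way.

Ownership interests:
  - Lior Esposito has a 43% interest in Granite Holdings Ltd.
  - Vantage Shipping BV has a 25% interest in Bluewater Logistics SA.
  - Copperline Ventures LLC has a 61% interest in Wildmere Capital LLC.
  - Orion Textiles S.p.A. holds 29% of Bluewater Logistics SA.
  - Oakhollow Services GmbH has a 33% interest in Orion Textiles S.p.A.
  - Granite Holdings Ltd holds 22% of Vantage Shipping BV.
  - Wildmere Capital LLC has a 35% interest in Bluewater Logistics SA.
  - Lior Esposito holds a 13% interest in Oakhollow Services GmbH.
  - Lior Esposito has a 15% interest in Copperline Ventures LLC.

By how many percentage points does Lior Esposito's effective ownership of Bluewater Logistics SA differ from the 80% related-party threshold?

Chain via Copperline Ventures LLC → Wildmere Capital LLC (R2): 15% × 61% × 35% = 3.2025% of Bluewater Logistics SA.
Chain via Oakhollow Services GmbH → Orion Textiles S.p.A. (R2): 13% × 33% × 29% = 1.2441% of Bluewater Logistics SA.
Chain via Granite Holdings Ltd → Vantage Shipping BV (R2): 43% × 22% × 25% = 2.365% of Bluewater Logistics SA.
Aggregating (R1): 3.2025% + 1.2441% + 2.365% = 6.8116%.
6.8116% falls short of the 80% threshold by 73.1884 percentage points.

73.1884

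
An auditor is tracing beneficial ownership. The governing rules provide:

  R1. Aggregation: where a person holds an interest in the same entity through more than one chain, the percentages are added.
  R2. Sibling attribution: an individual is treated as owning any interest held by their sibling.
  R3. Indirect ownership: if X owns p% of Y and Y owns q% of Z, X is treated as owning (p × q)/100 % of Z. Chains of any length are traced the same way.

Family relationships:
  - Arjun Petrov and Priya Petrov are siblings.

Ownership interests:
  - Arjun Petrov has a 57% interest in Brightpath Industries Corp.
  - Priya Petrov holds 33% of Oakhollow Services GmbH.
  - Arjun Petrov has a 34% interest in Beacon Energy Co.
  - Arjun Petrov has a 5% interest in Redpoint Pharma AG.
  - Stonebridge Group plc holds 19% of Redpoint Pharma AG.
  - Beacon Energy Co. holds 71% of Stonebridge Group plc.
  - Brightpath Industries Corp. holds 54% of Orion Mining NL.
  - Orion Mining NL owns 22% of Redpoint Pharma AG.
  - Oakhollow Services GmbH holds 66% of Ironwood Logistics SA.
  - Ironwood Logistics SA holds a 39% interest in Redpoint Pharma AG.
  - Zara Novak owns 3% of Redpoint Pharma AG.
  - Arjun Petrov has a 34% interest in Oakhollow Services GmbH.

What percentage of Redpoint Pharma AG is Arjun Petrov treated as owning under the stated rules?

33.604%

By sibling attribution (R2), Arjun Petrov is treated as also owning Priya Petrov's interest in Oakhollow Services GmbH, giving 34% + 33% = 67%.
Chain via Oakhollow Services GmbH → Ironwood Logistics SA (R3): 67% × 66% × 39% = 17.2458% of Redpoint Pharma AG.
Chain via Beacon Energy Co. → Stonebridge Group plc (R3): 34% × 71% × 19% = 4.5866% of Redpoint Pharma AG.
Chain via Brightpath Industries Corp. → Orion Mining NL (R3): 57% × 54% × 22% = 6.7716% of Redpoint Pharma AG.
Direct interest in Redpoint Pharma AG: 5%.
Aggregating (R1): 17.2458% + 4.5866% + 6.7716% + 5% = 33.604%.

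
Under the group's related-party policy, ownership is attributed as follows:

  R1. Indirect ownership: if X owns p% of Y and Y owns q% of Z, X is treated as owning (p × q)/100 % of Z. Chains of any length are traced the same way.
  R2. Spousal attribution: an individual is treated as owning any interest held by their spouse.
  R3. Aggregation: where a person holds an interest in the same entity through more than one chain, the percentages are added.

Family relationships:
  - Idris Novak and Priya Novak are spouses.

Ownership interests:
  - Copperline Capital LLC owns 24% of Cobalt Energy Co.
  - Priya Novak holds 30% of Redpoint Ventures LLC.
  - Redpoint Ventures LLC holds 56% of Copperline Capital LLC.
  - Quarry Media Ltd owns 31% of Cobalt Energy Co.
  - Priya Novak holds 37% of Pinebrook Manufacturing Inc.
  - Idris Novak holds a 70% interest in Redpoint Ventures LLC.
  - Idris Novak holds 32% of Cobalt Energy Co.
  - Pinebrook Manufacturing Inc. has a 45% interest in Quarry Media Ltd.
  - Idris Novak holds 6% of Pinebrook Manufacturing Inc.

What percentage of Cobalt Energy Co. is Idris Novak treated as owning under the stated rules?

51.4385%

By spousal attribution (R2), Idris Novak is treated as also owning Priya Novak's interest in Pinebrook Manufacturing Inc, giving 6% + 37% = 43%.
By spousal attribution (R2), Idris Novak is treated as also owning Priya Novak's interest in Redpoint Ventures LLC, giving 70% + 30% = 100%.
Chain via Pinebrook Manufacturing Inc. → Quarry Media Ltd (R1): 43% × 45% × 31% = 5.9985% of Cobalt Energy Co.
Chain via Redpoint Ventures LLC → Copperline Capital LLC (R1): 100% × 56% × 24% = 13.44% of Cobalt Energy Co.
Direct interest in Cobalt Energy Co: 32%.
Aggregating (R3): 5.9985% + 13.44% + 32% = 51.4385%.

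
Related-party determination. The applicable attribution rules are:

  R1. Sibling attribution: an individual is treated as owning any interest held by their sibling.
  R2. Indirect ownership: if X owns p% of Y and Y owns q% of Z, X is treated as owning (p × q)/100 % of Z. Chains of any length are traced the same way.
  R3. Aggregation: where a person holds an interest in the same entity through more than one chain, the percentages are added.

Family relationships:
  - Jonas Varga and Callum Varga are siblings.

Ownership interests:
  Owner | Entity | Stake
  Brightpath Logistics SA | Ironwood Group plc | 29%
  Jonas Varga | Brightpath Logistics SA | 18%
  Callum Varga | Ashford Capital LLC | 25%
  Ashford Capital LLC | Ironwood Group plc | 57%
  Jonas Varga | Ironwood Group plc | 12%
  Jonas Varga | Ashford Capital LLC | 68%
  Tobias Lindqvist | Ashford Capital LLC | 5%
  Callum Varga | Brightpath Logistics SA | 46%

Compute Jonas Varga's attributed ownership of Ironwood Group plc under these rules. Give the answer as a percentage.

By sibling attribution (R1), Jonas Varga is treated as also owning Callum Varga's interest in Ashford Capital LLC, giving 68% + 25% = 93%.
By sibling attribution (R1), Jonas Varga is treated as also owning Callum Varga's interest in Brightpath Logistics SA, giving 18% + 46% = 64%.
Chain via Ashford Capital LLC (R2): 93% × 57% = 53.01% of Ironwood Group plc.
Chain via Brightpath Logistics SA (R2): 64% × 29% = 18.56% of Ironwood Group plc.
Direct interest in Ironwood Group plc: 12%.
Aggregating (R3): 53.01% + 18.56% + 12% = 83.57%.

83.57%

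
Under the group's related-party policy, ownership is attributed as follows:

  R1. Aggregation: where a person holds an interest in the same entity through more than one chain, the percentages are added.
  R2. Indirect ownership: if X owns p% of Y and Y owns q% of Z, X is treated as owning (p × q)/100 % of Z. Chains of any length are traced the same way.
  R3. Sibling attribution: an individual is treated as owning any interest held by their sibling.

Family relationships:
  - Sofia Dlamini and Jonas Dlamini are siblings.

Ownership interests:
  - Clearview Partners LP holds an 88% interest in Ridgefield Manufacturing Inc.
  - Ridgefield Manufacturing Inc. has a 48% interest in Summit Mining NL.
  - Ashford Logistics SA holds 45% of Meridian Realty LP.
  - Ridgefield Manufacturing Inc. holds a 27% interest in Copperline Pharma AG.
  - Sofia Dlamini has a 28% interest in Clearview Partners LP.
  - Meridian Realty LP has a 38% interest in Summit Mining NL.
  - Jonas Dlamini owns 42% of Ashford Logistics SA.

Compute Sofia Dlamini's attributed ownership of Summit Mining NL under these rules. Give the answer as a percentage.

By sibling attribution (R3), Sofia Dlamini is treated as owning Jonas Dlamini's 42% interest in Ashford Logistics SA.
Chain via Clearview Partners LP → Ridgefield Manufacturing Inc. (R2): 28% × 88% × 48% = 11.8272% of Summit Mining NL.
Chain via Ashford Logistics SA → Meridian Realty LP (R2): 42% × 45% × 38% = 7.182% of Summit Mining NL.
Aggregating (R1): 11.8272% + 7.182% = 19.0092%.

19.0092%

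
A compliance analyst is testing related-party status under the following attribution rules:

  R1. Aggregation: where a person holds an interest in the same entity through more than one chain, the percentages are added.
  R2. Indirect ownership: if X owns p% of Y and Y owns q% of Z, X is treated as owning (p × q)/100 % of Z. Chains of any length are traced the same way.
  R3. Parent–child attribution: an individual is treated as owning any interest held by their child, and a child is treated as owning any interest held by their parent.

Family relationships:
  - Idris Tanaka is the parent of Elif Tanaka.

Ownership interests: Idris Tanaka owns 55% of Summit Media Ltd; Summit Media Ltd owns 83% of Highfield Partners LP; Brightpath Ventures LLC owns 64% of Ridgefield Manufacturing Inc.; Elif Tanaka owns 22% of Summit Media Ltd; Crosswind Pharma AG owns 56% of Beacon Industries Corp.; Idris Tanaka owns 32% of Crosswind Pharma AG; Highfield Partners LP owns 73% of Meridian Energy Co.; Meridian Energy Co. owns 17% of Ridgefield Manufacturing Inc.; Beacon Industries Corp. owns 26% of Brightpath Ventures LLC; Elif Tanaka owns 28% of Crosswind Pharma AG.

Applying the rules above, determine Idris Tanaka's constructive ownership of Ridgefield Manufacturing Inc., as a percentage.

13.522271%

By parent–child attribution (R3), Idris Tanaka is treated as also owning Elif Tanaka's interest in Summit Media Ltd, giving 55% + 22% = 77%.
By parent–child attribution (R3), Idris Tanaka is treated as also owning Elif Tanaka's interest in Crosswind Pharma AG, giving 32% + 28% = 60%.
Chain via Summit Media Ltd → Highfield Partners LP → Meridian Energy Co. (R2): 77% × 83% × 73% × 17% = 7.931231% of Ridgefield Manufacturing Inc.
Chain via Crosswind Pharma AG → Beacon Industries Corp. → Brightpath Ventures LLC (R2): 60% × 56% × 26% × 64% = 5.59104% of Ridgefield Manufacturing Inc.
Aggregating (R1): 7.931231% + 5.59104% = 13.522271%.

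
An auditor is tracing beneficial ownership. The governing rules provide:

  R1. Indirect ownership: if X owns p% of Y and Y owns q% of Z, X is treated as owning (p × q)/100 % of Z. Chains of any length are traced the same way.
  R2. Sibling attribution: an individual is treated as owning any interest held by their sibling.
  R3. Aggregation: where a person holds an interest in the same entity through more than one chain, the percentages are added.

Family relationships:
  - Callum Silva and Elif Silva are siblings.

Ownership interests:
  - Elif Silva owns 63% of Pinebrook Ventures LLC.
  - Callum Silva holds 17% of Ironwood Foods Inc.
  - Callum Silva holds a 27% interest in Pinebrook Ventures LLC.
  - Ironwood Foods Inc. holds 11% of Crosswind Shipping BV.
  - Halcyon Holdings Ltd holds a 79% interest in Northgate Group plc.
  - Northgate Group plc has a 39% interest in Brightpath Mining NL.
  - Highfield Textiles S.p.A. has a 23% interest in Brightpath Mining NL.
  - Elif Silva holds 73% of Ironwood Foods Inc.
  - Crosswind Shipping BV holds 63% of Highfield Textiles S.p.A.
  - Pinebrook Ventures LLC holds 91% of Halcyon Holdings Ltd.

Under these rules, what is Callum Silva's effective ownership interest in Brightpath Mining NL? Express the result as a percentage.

26.6679%

By sibling attribution (R2), Callum Silva is treated as also owning Elif Silva's interest in Pinebrook Ventures LLC, giving 27% + 63% = 90%.
By sibling attribution (R2), Callum Silva is treated as also owning Elif Silva's interest in Ironwood Foods Inc, giving 17% + 73% = 90%.
Chain via Pinebrook Ventures LLC → Halcyon Holdings Ltd → Northgate Group plc (R1): 90% × 91% × 79% × 39% = 25.23339% of Brightpath Mining NL.
Chain via Ironwood Foods Inc. → Crosswind Shipping BV → Highfield Textiles S.p.A. (R1): 90% × 11% × 63% × 23% = 1.43451% of Brightpath Mining NL.
Aggregating (R3): 25.23339% + 1.43451% = 26.6679%.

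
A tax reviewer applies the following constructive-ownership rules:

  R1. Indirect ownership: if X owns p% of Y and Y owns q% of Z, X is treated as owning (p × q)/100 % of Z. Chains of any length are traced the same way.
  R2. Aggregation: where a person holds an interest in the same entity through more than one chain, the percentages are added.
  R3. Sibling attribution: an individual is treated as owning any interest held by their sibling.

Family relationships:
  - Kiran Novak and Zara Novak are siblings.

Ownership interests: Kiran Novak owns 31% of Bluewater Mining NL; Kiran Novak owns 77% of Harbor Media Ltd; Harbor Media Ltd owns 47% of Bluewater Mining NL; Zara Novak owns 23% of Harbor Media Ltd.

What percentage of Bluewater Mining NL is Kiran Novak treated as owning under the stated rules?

78%

By sibling attribution (R3), Kiran Novak is treated as also owning Zara Novak's interest in Harbor Media Ltd, giving 77% + 23% = 100%.
Chain via Harbor Media Ltd (R1): 100% × 47% = 47% of Bluewater Mining NL.
Direct interest in Bluewater Mining NL: 31%.
Aggregating (R2): 47% + 31% = 78%.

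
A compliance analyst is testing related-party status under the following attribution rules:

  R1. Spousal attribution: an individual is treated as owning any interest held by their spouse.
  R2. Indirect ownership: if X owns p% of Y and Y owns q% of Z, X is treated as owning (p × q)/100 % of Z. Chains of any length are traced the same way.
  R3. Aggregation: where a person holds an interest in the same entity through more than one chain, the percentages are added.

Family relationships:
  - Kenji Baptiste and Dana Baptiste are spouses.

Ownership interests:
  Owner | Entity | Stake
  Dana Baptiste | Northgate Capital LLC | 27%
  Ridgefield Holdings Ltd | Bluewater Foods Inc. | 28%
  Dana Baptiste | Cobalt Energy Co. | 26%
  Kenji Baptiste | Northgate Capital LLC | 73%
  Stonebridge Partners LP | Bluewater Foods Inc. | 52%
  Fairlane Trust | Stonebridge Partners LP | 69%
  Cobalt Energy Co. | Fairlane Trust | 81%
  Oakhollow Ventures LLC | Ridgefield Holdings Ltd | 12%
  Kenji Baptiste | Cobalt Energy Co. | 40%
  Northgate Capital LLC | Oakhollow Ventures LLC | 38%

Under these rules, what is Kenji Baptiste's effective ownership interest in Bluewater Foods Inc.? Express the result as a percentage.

By spousal attribution (R1), Kenji Baptiste is treated as also owning Dana Baptiste's interest in Northgate Capital LLC, giving 73% + 27% = 100%.
By spousal attribution (R1), Kenji Baptiste is treated as also owning Dana Baptiste's interest in Cobalt Energy Co, giving 40% + 26% = 66%.
Chain via Northgate Capital LLC → Oakhollow Ventures LLC → Ridgefield Holdings Ltd (R2): 100% × 38% × 12% × 28% = 1.2768% of Bluewater Foods Inc.
Chain via Cobalt Energy Co. → Fairlane Trust → Stonebridge Partners LP (R2): 66% × 81% × 69% × 52% = 19.181448% of Bluewater Foods Inc.
Aggregating (R3): 1.2768% + 19.181448% = 20.458248%.

20.458248%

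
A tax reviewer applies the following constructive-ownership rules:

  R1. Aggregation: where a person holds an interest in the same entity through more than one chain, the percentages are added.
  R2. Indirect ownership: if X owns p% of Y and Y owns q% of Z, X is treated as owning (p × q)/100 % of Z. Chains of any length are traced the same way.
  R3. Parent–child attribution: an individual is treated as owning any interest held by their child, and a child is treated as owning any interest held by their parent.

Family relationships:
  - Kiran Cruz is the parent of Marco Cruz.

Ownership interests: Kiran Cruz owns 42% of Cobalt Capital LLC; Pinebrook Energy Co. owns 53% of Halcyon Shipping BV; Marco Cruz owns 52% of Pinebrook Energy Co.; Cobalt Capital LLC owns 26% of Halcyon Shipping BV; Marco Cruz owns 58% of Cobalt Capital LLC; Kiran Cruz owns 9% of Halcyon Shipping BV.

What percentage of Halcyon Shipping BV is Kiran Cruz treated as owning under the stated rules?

By parent–child attribution (R3), Kiran Cruz is treated as also owning Marco Cruz's interest in Cobalt Capital LLC, giving 42% + 58% = 100%.
By parent–child attribution (R3), Kiran Cruz is treated as owning Marco Cruz's 52% interest in Pinebrook Energy Co.
Chain via Cobalt Capital LLC (R2): 100% × 26% = 26% of Halcyon Shipping BV.
Direct interest in Halcyon Shipping BV: 9%.
Chain via Pinebrook Energy Co. (R2): 52% × 53% = 27.56% of Halcyon Shipping BV.
Aggregating (R1): 26% + 9% + 27.56% = 62.56%.

62.56%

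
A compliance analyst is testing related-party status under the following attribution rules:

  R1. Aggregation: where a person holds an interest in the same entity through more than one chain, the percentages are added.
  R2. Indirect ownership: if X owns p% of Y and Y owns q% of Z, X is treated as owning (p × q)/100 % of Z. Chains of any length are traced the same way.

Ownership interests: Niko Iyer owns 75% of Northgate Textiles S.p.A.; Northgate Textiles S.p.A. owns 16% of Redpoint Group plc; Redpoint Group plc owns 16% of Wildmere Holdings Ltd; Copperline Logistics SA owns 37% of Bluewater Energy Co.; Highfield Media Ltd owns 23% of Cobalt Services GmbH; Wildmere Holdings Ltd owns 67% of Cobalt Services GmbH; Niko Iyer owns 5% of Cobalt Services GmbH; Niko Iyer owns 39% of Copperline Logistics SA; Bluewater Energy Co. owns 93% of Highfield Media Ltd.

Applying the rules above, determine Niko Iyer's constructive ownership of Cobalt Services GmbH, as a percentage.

9.372977%

Chain via Northgate Textiles S.p.A. → Redpoint Group plc → Wildmere Holdings Ltd (R2): 75% × 16% × 16% × 67% = 1.2864% of Cobalt Services GmbH.
Chain via Copperline Logistics SA → Bluewater Energy Co. → Highfield Media Ltd (R2): 39% × 37% × 93% × 23% = 3.086577% of Cobalt Services GmbH.
Direct interest in Cobalt Services GmbH: 5%.
Aggregating (R1): 1.2864% + 3.086577% + 5% = 9.372977%.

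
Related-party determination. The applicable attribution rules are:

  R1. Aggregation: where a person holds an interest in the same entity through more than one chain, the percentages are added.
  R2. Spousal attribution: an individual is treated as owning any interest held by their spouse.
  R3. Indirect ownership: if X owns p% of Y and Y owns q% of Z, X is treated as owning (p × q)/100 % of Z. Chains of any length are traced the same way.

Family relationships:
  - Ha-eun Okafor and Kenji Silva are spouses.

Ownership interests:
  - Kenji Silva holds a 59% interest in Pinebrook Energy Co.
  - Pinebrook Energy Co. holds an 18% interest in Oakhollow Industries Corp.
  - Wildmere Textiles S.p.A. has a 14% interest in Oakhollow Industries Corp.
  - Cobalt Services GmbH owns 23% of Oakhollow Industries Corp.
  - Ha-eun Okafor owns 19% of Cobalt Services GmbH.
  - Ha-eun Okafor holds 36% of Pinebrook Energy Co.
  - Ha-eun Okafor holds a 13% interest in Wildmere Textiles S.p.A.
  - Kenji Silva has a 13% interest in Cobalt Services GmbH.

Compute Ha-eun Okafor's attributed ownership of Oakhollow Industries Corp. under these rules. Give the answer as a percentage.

26.28%

By spousal attribution (R2), Ha-eun Okafor is treated as also owning Kenji Silva's interest in Cobalt Services GmbH, giving 19% + 13% = 32%.
By spousal attribution (R2), Ha-eun Okafor is treated as also owning Kenji Silva's interest in Pinebrook Energy Co, giving 36% + 59% = 95%.
Chain via Cobalt Services GmbH (R3): 32% × 23% = 7.36% of Oakhollow Industries Corp.
Chain via Pinebrook Energy Co. (R3): 95% × 18% = 17.1% of Oakhollow Industries Corp.
Chain via Wildmere Textiles S.p.A. (R3): 13% × 14% = 1.82% of Oakhollow Industries Corp.
Aggregating (R1): 7.36% + 17.1% + 1.82% = 26.28%.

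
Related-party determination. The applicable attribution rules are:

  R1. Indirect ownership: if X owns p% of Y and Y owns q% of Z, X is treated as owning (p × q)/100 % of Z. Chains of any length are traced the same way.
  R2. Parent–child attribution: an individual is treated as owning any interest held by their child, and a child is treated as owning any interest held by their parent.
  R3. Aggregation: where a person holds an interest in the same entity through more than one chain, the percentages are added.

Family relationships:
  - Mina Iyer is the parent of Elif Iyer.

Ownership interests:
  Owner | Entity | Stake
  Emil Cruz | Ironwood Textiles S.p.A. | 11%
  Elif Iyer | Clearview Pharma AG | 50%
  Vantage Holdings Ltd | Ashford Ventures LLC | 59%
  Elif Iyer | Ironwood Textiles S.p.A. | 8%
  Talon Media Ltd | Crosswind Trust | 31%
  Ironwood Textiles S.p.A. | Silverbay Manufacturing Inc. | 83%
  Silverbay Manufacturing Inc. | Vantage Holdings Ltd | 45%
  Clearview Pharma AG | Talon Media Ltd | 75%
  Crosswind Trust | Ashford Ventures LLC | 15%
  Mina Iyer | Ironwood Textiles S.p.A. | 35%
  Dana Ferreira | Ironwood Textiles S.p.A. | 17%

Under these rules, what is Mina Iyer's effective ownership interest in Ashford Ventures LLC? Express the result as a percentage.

By parent–child attribution (R2), Mina Iyer is treated as also owning Elif Iyer's interest in Ironwood Textiles S.p.A, giving 35% + 8% = 43%.
By parent–child attribution (R2), Mina Iyer is treated as owning Elif Iyer's 50% interest in Clearview Pharma AG.
Chain via Ironwood Textiles S.p.A. → Silverbay Manufacturing Inc. → Vantage Holdings Ltd (R1): 43% × 83% × 45% × 59% = 9.475695% of Ashford Ventures LLC.
Chain via Clearview Pharma AG → Talon Media Ltd → Crosswind Trust (R1): 50% × 75% × 31% × 15% = 1.74375% of Ashford Ventures LLC.
Aggregating (R3): 9.475695% + 1.74375% = 11.219445%.

11.219445%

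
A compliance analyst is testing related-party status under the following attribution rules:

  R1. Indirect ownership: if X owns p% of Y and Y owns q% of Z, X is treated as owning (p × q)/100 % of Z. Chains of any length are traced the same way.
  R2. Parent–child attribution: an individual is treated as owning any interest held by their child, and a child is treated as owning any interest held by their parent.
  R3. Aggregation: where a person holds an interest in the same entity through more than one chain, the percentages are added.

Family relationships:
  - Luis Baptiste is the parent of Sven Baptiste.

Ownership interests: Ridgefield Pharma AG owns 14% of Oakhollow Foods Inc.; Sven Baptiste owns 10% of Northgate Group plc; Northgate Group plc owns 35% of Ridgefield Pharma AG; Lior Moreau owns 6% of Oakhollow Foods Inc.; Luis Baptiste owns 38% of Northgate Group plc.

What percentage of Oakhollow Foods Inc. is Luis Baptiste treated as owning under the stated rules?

2.352%

By parent–child attribution (R2), Luis Baptiste is treated as also owning Sven Baptiste's interest in Northgate Group plc, giving 38% + 10% = 48%.
Chain via Northgate Group plc → Ridgefield Pharma AG (R1): 48% × 35% × 14% = 2.352% of Oakhollow Foods Inc.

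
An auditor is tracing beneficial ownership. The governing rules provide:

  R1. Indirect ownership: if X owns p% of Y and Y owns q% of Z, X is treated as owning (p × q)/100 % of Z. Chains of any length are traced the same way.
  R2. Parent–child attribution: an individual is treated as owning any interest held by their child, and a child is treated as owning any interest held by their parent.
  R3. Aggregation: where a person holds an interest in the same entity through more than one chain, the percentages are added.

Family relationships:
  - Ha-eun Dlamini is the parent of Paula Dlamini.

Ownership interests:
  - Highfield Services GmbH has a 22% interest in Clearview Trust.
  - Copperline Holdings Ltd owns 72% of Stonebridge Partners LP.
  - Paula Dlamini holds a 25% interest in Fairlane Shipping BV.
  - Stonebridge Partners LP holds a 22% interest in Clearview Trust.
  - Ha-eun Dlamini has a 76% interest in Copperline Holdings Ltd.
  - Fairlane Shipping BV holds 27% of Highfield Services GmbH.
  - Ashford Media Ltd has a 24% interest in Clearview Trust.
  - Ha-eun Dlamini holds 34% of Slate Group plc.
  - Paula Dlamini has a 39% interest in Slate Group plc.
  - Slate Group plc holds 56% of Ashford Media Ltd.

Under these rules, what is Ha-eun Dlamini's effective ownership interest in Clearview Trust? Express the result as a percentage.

23.3346%

By parent–child attribution (R2), Ha-eun Dlamini is treated as also owning Paula Dlamini's interest in Slate Group plc, giving 34% + 39% = 73%.
By parent–child attribution (R2), Ha-eun Dlamini is treated as owning Paula Dlamini's 25% interest in Fairlane Shipping BV.
Chain via Copperline Holdings Ltd → Stonebridge Partners LP (R1): 76% × 72% × 22% = 12.0384% of Clearview Trust.
Chain via Slate Group plc → Ashford Media Ltd (R1): 73% × 56% × 24% = 9.8112% of Clearview Trust.
Chain via Fairlane Shipping BV → Highfield Services GmbH (R1): 25% × 27% × 22% = 1.485% of Clearview Trust.
Aggregating (R3): 12.0384% + 9.8112% + 1.485% = 23.3346%.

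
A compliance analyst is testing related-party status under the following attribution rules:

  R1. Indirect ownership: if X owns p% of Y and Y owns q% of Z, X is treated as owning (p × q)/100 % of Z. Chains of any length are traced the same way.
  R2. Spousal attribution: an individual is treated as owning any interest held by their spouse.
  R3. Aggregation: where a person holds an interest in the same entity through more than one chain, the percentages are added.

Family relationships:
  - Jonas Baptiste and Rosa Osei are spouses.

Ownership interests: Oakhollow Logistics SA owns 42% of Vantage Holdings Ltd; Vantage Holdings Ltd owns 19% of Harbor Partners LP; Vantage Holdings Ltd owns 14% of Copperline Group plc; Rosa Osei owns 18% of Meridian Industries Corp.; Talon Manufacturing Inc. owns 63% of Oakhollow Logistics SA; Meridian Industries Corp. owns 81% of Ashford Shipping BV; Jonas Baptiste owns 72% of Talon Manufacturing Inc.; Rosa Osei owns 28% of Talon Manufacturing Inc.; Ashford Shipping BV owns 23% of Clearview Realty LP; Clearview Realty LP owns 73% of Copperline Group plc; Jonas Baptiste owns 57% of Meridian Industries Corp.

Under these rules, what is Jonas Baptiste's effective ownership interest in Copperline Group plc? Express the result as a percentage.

13.904325%

By spousal attribution (R2), Jonas Baptiste is treated as also owning Rosa Osei's interest in Meridian Industries Corp, giving 57% + 18% = 75%.
By spousal attribution (R2), Jonas Baptiste is treated as also owning Rosa Osei's interest in Talon Manufacturing Inc, giving 72% + 28% = 100%.
Chain via Meridian Industries Corp. → Ashford Shipping BV → Clearview Realty LP (R1): 75% × 81% × 23% × 73% = 10.199925% of Copperline Group plc.
Chain via Talon Manufacturing Inc. → Oakhollow Logistics SA → Vantage Holdings Ltd (R1): 100% × 63% × 42% × 14% = 3.7044% of Copperline Group plc.
Aggregating (R3): 10.199925% + 3.7044% = 13.904325%.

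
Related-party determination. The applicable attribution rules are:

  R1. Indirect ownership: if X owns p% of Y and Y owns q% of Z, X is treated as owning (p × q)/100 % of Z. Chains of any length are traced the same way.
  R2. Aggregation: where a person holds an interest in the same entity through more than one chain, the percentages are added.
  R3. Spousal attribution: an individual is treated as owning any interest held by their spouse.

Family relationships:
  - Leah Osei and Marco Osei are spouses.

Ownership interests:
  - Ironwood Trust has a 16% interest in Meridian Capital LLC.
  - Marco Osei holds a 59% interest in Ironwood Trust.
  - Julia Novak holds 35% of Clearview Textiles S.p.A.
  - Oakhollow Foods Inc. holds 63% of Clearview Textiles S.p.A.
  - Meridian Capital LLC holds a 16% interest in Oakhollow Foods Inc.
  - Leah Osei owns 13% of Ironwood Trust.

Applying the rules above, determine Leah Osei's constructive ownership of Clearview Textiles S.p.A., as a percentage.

1.161216%

By spousal attribution (R3), Leah Osei is treated as also owning Marco Osei's interest in Ironwood Trust, giving 13% + 59% = 72%.
Chain via Ironwood Trust → Meridian Capital LLC → Oakhollow Foods Inc. (R1): 72% × 16% × 16% × 63% = 1.161216% of Clearview Textiles S.p.A.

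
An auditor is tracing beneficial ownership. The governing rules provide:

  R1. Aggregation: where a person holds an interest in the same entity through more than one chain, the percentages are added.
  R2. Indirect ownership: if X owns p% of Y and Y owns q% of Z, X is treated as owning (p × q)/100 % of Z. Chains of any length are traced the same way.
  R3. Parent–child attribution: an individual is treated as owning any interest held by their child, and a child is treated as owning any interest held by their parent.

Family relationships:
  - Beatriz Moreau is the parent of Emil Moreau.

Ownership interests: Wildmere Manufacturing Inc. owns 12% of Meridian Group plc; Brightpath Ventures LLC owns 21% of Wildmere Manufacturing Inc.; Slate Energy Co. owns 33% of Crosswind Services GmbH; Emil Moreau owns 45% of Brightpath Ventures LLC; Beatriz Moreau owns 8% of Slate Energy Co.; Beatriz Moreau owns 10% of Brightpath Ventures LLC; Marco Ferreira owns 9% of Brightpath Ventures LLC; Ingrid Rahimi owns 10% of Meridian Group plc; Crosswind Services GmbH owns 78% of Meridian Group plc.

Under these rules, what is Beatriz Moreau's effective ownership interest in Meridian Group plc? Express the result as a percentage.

3.4452%

By parent–child attribution (R3), Beatriz Moreau is treated as also owning Emil Moreau's interest in Brightpath Ventures LLC, giving 10% + 45% = 55%.
Chain via Slate Energy Co. → Crosswind Services GmbH (R2): 8% × 33% × 78% = 2.0592% of Meridian Group plc.
Chain via Brightpath Ventures LLC → Wildmere Manufacturing Inc. (R2): 55% × 21% × 12% = 1.386% of Meridian Group plc.
Aggregating (R1): 2.0592% + 1.386% = 3.4452%.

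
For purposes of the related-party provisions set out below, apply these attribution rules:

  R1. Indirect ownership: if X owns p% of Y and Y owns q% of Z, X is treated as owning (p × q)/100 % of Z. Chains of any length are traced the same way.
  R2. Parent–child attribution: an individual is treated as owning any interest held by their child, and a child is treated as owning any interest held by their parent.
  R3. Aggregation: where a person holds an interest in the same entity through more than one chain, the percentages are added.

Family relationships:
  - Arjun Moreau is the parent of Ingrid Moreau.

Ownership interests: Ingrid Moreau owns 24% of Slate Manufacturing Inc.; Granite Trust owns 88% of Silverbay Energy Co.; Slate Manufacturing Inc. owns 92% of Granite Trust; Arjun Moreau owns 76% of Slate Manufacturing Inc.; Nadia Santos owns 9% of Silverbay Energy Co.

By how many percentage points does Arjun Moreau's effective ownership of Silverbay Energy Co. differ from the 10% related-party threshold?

By parent–child attribution (R2), Arjun Moreau is treated as also owning Ingrid Moreau's interest in Slate Manufacturing Inc, giving 76% + 24% = 100%.
Chain via Slate Manufacturing Inc. → Granite Trust (R1): 100% × 92% × 88% = 80.96% of Silverbay Energy Co.
80.96% exceeds the 10% threshold by 70.96 percentage points.

70.96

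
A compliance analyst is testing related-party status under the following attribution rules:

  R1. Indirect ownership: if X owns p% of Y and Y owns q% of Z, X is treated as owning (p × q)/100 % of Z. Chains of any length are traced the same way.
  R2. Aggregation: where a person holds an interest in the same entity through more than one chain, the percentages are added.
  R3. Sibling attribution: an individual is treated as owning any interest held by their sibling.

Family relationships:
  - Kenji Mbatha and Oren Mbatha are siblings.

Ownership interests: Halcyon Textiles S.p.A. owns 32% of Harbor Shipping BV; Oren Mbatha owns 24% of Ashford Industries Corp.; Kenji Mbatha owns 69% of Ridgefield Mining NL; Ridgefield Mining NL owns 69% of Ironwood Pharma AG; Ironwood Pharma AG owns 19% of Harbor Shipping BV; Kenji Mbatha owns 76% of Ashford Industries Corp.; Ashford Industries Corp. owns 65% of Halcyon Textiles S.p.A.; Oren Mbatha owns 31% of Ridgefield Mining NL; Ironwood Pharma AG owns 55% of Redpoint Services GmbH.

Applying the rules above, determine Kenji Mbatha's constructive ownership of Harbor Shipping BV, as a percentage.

By sibling attribution (R3), Kenji Mbatha is treated as also owning Oren Mbatha's interest in Ashford Industries Corp, giving 76% + 24% = 100%.
By sibling attribution (R3), Kenji Mbatha is treated as also owning Oren Mbatha's interest in Ridgefield Mining NL, giving 69% + 31% = 100%.
Chain via Ashford Industries Corp. → Halcyon Textiles S.p.A. (R1): 100% × 65% × 32% = 20.8% of Harbor Shipping BV.
Chain via Ridgefield Mining NL → Ironwood Pharma AG (R1): 100% × 69% × 19% = 13.11% of Harbor Shipping BV.
Aggregating (R2): 20.8% + 13.11% = 33.91%.

33.91%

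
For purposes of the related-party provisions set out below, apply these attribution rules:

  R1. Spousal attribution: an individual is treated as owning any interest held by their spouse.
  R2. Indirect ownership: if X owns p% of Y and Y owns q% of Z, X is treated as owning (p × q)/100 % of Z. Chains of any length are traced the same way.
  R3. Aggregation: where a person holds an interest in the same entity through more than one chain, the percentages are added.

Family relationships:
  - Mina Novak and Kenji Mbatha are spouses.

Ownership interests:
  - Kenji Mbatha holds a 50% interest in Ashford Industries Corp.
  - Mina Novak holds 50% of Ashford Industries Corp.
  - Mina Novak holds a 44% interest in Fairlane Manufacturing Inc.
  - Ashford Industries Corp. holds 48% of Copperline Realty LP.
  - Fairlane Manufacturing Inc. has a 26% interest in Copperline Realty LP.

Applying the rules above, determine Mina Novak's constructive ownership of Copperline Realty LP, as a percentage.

By spousal attribution (R1), Mina Novak is treated as also owning Kenji Mbatha's interest in Ashford Industries Corp, giving 50% + 50% = 100%.
Chain via Fairlane Manufacturing Inc. (R2): 44% × 26% = 11.44% of Copperline Realty LP.
Chain via Ashford Industries Corp. (R2): 100% × 48% = 48% of Copperline Realty LP.
Aggregating (R3): 11.44% + 48% = 59.44%.

59.44%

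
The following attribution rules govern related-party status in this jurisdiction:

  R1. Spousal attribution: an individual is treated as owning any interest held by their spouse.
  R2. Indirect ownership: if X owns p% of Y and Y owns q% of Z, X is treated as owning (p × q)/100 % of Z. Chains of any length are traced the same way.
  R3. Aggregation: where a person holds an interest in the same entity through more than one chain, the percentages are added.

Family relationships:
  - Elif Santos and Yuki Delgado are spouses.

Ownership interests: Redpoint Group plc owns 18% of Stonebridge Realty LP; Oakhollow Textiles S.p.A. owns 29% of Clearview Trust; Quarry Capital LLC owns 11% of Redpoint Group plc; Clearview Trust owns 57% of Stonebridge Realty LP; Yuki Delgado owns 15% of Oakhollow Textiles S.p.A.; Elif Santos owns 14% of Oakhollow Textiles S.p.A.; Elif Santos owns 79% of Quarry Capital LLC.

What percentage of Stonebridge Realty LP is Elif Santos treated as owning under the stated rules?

By spousal attribution (R1), Elif Santos is treated as also owning Yuki Delgado's interest in Oakhollow Textiles S.p.A, giving 14% + 15% = 29%.
Chain via Quarry Capital LLC → Redpoint Group plc (R2): 79% × 11% × 18% = 1.5642% of Stonebridge Realty LP.
Chain via Oakhollow Textiles S.p.A. → Clearview Trust (R2): 29% × 29% × 57% = 4.7937% of Stonebridge Realty LP.
Aggregating (R3): 1.5642% + 4.7937% = 6.3579%.

6.3579%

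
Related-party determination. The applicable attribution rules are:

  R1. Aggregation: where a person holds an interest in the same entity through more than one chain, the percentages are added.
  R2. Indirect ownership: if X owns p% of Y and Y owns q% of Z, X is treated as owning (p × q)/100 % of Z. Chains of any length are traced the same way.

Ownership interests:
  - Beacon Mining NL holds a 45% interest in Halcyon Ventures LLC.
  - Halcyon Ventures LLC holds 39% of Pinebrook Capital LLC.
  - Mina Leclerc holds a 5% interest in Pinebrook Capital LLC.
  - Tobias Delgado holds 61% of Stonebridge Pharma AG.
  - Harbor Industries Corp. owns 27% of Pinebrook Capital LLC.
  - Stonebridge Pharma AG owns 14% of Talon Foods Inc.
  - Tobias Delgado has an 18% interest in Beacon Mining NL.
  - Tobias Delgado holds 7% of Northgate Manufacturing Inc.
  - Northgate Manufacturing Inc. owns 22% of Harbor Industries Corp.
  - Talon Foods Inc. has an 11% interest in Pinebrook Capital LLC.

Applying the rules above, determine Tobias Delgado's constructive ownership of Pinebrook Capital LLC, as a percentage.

Chain via Beacon Mining NL → Halcyon Ventures LLC (R2): 18% × 45% × 39% = 3.159% of Pinebrook Capital LLC.
Chain via Northgate Manufacturing Inc. → Harbor Industries Corp. (R2): 7% × 22% × 27% = 0.4158% of Pinebrook Capital LLC.
Chain via Stonebridge Pharma AG → Talon Foods Inc. (R2): 61% × 14% × 11% = 0.9394% of Pinebrook Capital LLC.
Aggregating (R1): 3.159% + 0.4158% + 0.9394% = 4.5142%.

4.5142%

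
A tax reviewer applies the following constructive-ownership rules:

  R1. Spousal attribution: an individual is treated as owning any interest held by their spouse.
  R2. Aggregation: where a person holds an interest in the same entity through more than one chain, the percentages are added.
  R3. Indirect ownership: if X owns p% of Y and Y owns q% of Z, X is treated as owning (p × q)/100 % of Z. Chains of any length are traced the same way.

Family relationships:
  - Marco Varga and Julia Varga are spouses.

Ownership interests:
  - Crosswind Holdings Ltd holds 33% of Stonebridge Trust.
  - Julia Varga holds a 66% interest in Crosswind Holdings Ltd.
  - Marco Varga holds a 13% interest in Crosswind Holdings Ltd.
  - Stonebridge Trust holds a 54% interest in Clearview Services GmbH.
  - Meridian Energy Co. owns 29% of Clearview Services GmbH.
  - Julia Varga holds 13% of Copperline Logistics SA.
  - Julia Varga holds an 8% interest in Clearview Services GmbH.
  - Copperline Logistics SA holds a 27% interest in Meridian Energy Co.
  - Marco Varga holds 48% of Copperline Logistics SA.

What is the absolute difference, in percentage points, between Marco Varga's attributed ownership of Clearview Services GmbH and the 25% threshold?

1.8541

By spousal attribution (R1), Marco Varga is treated as also owning Julia Varga's interest in Copperline Logistics SA, giving 48% + 13% = 61%.
By spousal attribution (R1), Marco Varga is treated as also owning Julia Varga's interest in Crosswind Holdings Ltd, giving 13% + 66% = 79%.
By spousal attribution (R1), Marco Varga is treated as owning Julia Varga's 8% interest in Clearview Services GmbH.
Chain via Copperline Logistics SA → Meridian Energy Co. (R3): 61% × 27% × 29% = 4.7763% of Clearview Services GmbH.
Chain via Crosswind Holdings Ltd → Stonebridge Trust (R3): 79% × 33% × 54% = 14.0778% of Clearview Services GmbH.
Direct interest in Clearview Services GmbH: 8%.
Aggregating (R2): 4.7763% + 14.0778% + 8% = 26.8541%.
26.8541% exceeds the 25% threshold by 1.8541 percentage points.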